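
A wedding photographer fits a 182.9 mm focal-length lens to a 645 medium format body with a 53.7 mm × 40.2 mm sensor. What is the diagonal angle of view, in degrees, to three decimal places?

20.783°

Sensor diagonal = √(53.7² + 40.2²) = √4499.7300 ≈ 67.0800 mm.
Angle of view α = 2·arctan(d/2f) with d = 67.0800 mm and f = 182.9 mm.
d/2f = 0.18338; arctan(0.18338) ≈ 10.3914°, so α ≈ 20.7828°.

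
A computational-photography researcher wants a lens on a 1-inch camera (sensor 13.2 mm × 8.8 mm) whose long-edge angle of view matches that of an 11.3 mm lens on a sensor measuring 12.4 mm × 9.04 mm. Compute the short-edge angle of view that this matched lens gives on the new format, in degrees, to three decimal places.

Equal long-edge AOV ⇒ f₂ = f₁ · 13.2/12.4 = 11.3 × 1.06452 ≈ 12.0290 mm.
Short-edge AOV on the new format = 2·arctan(8.8 / (2 × 12.0290)) = 2·arctan(0.36578) ≈ 40.1832°.

40.183°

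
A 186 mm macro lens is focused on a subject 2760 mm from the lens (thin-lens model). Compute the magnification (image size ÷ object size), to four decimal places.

0.0723×

Thin lens: 1/f = 1/dₒ + 1/dᵢ → 1/dᵢ = 1/186 − 1/2760 = 0.0050140 mm⁻¹, so dᵢ ≈ 199.4406 mm.
Magnification m = dᵢ/dₒ = 199.4406/2760 ≈ 0.07226.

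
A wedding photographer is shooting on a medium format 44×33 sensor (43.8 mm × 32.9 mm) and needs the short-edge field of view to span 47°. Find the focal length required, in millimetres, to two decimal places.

From α = 2·arctan(h/2f) we get f = h / (2·tan(α/2)).
With h = 32.9 mm and α/2 = 23.5°, tan(α/2) ≈ 0.43481, so f ≈ 32.9 / 0.86962 ≈ 37.8324 mm.

37.83 mm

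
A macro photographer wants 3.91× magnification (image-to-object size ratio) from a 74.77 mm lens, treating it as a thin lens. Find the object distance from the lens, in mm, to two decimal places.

With m = dᵢ/dₒ and 1/f = 1/dₒ + 1/dᵢ, substituting dᵢ = m·dₒ gives 1/f = (1 + 1/m)/dₒ, hence dₒ = f·(1 + 1/m).
dₒ = 74.77 × (1 + 1/3.91) = 74.77 × 1.25575 ≈ 93.893 mm.

93.89 mm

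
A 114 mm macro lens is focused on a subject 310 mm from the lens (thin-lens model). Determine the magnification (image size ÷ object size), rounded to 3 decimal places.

0.582×

Thin lens: 1/f = 1/dₒ + 1/dᵢ → 1/dᵢ = 1/114 − 1/310 = 0.0055461 mm⁻¹, so dᵢ ≈ 180.3061 mm.
Magnification m = dᵢ/dₒ = 180.3061/310 ≈ 0.58163.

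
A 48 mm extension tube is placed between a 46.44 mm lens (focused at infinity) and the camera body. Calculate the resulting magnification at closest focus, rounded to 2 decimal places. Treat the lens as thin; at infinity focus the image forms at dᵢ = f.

The tube moves the image plane from f to f + e, so dᵢ = 46.44 + 48 = 94.44 mm. Focus is achieved when 1/f = 1/dₒ + 1/dᵢ, giving dₒ = 1/(1/f − 1/(f+e)).
Magnification m = dᵢ/dₒ = (f+e)·(1/f − 1/(f+e)) = e/f = 48/46.44 ≈ 1.0336.

1.03×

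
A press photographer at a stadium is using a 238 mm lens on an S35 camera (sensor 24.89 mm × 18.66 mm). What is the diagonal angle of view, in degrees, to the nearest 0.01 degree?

Sensor diagonal = √(24.89² + 18.66²) = √967.7077 ≈ 31.1080 mm.
Angle of view α = 2·arctan(d/2f) with d = 31.1080 mm and f = 238 mm.
d/2f = 0.06535; arctan(0.06535) ≈ 3.7391°, so α ≈ 7.4783°.

7.48°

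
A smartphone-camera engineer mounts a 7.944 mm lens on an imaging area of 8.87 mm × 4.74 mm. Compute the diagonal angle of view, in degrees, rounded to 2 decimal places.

Sensor diagonal = √(8.87² + 4.74²) = √101.1445 ≈ 10.0571 mm.
Angle of view α = 2·arctan(d/2f) with d = 10.0571 mm and f = 7.944 mm.
d/2f = 0.63300; arctan(0.63300) ≈ 32.3337°, so α ≈ 64.6674°.

64.67°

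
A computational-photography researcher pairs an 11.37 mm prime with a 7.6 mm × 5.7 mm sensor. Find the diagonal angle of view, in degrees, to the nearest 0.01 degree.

Sensor diagonal = √(7.6² + 5.7²) = √90.2500 ≈ 9.5000 mm.
Angle of view α = 2·arctan(d/2f) with d = 9.5000 mm and f = 11.37 mm.
d/2f = 0.41777; arctan(0.41777) ≈ 22.6735°, so α ≈ 45.3470°.

45.35°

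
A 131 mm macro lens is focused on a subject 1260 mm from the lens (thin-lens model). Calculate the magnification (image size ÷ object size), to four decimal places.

0.1160×

Thin lens: 1/f = 1/dₒ + 1/dᵢ → 1/dᵢ = 1/131 − 1/1260 = 0.0068399 mm⁻¹, so dᵢ ≈ 146.2002 mm.
Magnification m = dᵢ/dₒ = 146.2002/1260 ≈ 0.11603.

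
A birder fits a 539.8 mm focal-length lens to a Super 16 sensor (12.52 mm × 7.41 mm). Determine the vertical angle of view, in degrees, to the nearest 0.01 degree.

0.79°

Angle of view α = 2·arctan(h/2f) with h = 7.41 mm and f = 539.8 mm.
h/2f = 0.00686; arctan(0.00686) ≈ 0.3933°, so α ≈ 0.7865°.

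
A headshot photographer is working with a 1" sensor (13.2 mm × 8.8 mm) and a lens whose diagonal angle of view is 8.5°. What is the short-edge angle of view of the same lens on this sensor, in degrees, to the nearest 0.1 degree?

4.7°

Sensor diagonal = √(13.2² + 8.8²) = √251.6800 ≈ 15.8644 mm.
From the diagonal AOV: f = 15.8644 / (2·tan(4.25°)) = 15.8644 / 0.14863 ≈ 106.7408 mm.
Short-edge AOV = 2·arctan(8.8 / (2 × 106.7408)) = 2·arctan(0.04122) ≈ 4.7209°.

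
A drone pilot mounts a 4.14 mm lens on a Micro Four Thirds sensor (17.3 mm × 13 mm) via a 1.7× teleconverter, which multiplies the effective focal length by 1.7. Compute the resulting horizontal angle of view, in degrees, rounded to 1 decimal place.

101.7°

Effective focal length f = 4.14 × 1.7 = 7.038 mm.
α = 2·arctan(17.3 / (2 × 7.038)) = 2·arctan(1.22904) ≈ 101.7335°.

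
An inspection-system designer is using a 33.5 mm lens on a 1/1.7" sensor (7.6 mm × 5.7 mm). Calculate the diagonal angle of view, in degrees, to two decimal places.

Sensor diagonal = √(7.6² + 5.7²) = √90.2500 ≈ 9.5000 mm.
Angle of view α = 2·arctan(d/2f) with d = 9.5000 mm and f = 33.5 mm.
d/2f = 0.14179; arctan(0.14179) ≈ 8.0702°, so α ≈ 16.1405°.

16.14°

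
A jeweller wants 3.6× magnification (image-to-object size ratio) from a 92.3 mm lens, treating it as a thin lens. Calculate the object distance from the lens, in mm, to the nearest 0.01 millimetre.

117.94 mm

With m = dᵢ/dₒ and 1/f = 1/dₒ + 1/dᵢ, substituting dᵢ = m·dₒ gives 1/f = (1 + 1/m)/dₒ, hence dₒ = f·(1 + 1/m).
dₒ = 92.3 × (1 + 1/3.6) = 92.3 × 1.27778 ≈ 117.939 mm.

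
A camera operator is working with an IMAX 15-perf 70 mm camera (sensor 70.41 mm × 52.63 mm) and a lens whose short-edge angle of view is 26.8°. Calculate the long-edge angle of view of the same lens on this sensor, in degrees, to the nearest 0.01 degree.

35.36°

From the short-edge AOV: f = 52.63 / (2·tan(13.4°)) = 52.63 / 0.47647 ≈ 110.4588 mm.
Long-edge AOV = 2·arctan(70.41 / (2 × 110.4588)) = 2·arctan(0.31872) ≈ 35.3558°.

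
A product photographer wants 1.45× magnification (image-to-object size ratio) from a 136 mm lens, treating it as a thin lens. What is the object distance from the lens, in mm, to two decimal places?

229.79 mm

With m = dᵢ/dₒ and 1/f = 1/dₒ + 1/dᵢ, substituting dᵢ = m·dₒ gives 1/f = (1 + 1/m)/dₒ, hence dₒ = f·(1 + 1/m).
dₒ = 136 × (1 + 1/1.45) = 136 × 1.68966 ≈ 229.793 mm.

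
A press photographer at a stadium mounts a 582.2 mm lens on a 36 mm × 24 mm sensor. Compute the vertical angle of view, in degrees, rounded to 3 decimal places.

2.362°

Angle of view α = 2·arctan(h/2f) with h = 24 mm and f = 582.2 mm.
h/2f = 0.02061; arctan(0.02061) ≈ 1.1808°, so α ≈ 2.3616°.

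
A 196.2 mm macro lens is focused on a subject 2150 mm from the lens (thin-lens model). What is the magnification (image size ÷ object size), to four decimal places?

0.1004×

Thin lens: 1/f = 1/dₒ + 1/dᵢ → 1/dᵢ = 1/196.2 − 1/2150 = 0.0046317 mm⁻¹, so dᵢ ≈ 215.9023 mm.
Magnification m = dᵢ/dₒ = 215.9023/2150 ≈ 0.10042.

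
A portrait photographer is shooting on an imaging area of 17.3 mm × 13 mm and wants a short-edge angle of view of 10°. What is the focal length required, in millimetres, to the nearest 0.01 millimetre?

74.30 mm

From α = 2·arctan(h/2f) we get f = h / (2·tan(α/2)).
With h = 13 mm and α/2 = 5°, tan(α/2) ≈ 0.08749, so f ≈ 13 / 0.17498 ≈ 74.2953 mm.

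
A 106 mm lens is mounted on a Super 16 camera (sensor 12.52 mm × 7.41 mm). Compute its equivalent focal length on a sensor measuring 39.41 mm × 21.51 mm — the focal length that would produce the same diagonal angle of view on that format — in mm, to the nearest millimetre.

Sensor diagonal = √(12.52² + 7.41²) = √211.6585 ≈ 14.5485 mm.
Sensor diagonal = √(39.41² + 21.51²) = √2015.8282 ≈ 44.8980 mm.
Equal angle of view means equal diagonal/f ratio, so f₂ = f₁ · (diagonal₂/diagonal₁) = 106 × 44.8980/14.5485.
f₂ = 106 × 3.08609 ≈ 327.126 mm.

327 mm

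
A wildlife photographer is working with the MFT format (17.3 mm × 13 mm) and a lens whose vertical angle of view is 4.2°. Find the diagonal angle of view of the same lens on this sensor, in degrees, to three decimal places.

From the vertical AOV: f = 13 / (2·tan(2.1°)) = 13 / 0.07334 ≈ 177.2647 mm.
Sensor diagonal = √(17.3² + 13²) = √468.2900 ≈ 21.6400 mm.
Diagonal AOV = 2·arctan(21.6400 / (2 × 177.2647)) = 2·arctan(0.06104) ≈ 6.9859°.

6.986°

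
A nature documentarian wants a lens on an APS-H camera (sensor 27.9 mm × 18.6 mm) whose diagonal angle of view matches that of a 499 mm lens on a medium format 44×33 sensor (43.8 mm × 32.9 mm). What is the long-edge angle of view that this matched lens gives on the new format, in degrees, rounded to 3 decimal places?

5.230°

Sensor diagonal = √(43.8² + 32.9²) = √3000.8500 ≈ 54.7800 mm.
Sensor diagonal = √(27.9² + 18.6²) = √1124.3700 ≈ 33.5316 mm.
Equal diagonal AOV ⇒ f₂ = f₁ · 33.5316/54.7800 = 499 × 0.61211 ≈ 305.4450 mm.
Long-edge AOV on the new format = 2·arctan(27.9 / (2 × 305.4450)) = 2·arctan(0.04567) ≈ 5.2299°.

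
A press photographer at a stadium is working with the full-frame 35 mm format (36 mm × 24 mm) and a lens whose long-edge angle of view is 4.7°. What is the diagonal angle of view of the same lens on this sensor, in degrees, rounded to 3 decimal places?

5.647°

From the long-edge AOV: f = 36 / (2·tan(2.35°)) = 36 / 0.08208 ≈ 438.6152 mm.
Sensor diagonal = √(36² + 24²) = √1872.0000 ≈ 43.2666 mm.
Diagonal AOV = 2·arctan(43.2666 / (2 × 438.6152)) = 2·arctan(0.04932) ≈ 5.6473°.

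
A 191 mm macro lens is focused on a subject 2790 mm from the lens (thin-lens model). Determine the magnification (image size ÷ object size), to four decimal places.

0.0735×

Thin lens: 1/f = 1/dₒ + 1/dᵢ → 1/dᵢ = 1/191 − 1/2790 = 0.0048772 mm⁻¹, so dᵢ ≈ 205.0366 mm.
Magnification m = dᵢ/dₒ = 205.0366/2790 ≈ 0.07349.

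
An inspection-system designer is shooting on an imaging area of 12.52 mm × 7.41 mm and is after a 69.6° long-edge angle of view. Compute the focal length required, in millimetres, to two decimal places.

9.01 mm

From α = 2·arctan(w/2f) we get f = w / (2·tan(α/2)).
With w = 12.52 mm and α/2 = 34.8°, tan(α/2) ≈ 0.69502, so f ≈ 12.52 / 1.39004 ≈ 9.0070 mm.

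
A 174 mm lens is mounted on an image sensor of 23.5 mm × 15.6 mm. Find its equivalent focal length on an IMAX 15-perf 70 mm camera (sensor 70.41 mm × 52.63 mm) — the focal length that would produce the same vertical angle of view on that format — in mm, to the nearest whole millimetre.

587 mm

Equal angle of view means equal height/f ratio, so f₂ = f₁ · (height₂/height₁) = 174 × 52.63/15.6.
f₂ = 174 × 3.37372 ≈ 587.027 mm.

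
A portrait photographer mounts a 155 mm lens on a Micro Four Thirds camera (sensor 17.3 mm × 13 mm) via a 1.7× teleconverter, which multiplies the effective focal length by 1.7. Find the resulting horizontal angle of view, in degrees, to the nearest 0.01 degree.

3.76°

Effective focal length f = 155 × 1.7 = 263.5 mm.
α = 2·arctan(17.3 / (2 × 263.5)) = 2·arctan(0.03283) ≈ 3.7604°.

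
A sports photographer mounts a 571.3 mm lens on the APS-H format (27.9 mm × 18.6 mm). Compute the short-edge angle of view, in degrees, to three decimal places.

Angle of view α = 2·arctan(h/2f) with h = 18.6 mm and f = 571.3 mm.
h/2f = 0.01628; arctan(0.01628) ≈ 0.9326°, so α ≈ 1.8652°.

1.865°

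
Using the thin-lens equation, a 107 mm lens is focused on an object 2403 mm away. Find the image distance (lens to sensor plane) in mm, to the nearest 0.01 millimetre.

111.99 mm

1/dᵢ = 1/f − 1/dₒ = 1/107 − 1/2403 = 0.0089296 mm⁻¹.
dᵢ = 1/0.0089296 ≈ 111.9865 mm.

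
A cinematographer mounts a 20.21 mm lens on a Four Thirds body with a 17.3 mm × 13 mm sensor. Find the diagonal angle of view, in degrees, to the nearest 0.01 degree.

56.33°

Sensor diagonal = √(17.3² + 13²) = √468.2900 ≈ 21.6400 mm.
Angle of view α = 2·arctan(d/2f) with d = 21.6400 mm and f = 20.21 mm.
d/2f = 0.53538; arctan(0.53538) ≈ 28.1637°, so α ≈ 56.3273°.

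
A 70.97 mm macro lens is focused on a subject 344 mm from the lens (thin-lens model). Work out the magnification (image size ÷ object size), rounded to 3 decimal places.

0.260×

Thin lens: 1/f = 1/dₒ + 1/dᵢ → 1/dᵢ = 1/70.97 − 1/344 = 0.0111835 mm⁻¹, so dᵢ ≈ 89.4176 mm.
Magnification m = dᵢ/dₒ = 89.4176/344 ≈ 0.25993.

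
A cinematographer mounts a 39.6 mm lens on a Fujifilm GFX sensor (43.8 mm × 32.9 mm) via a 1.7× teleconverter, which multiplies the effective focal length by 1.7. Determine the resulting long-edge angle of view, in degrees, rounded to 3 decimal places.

Effective focal length f = 39.6 × 1.7 = 67.32 mm.
α = 2·arctan(43.8 / (2 × 67.32)) = 2·arctan(0.32531) ≈ 36.0407°.

36.041°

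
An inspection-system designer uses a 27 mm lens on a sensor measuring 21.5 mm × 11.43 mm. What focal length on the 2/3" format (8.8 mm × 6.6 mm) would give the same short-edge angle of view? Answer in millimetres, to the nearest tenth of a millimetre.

Equal angle of view means equal height/f ratio, so f₂ = f₁ · (height₂/height₁) = 27 × 6.6/11.43.
f₂ = 27 × 0.57743 ≈ 15.591 mm.

15.6 mm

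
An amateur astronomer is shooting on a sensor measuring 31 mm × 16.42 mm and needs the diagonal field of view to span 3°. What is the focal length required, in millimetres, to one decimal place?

669.8 mm

Sensor diagonal = √(31² + 16.42²) = √1230.6164 ≈ 35.0801 mm.
From α = 2·arctan(d/2f) we get f = d / (2·tan(α/2)).
With d = 35.0801 mm and α/2 = 1.5°, tan(α/2) ≈ 0.02619, so f ≈ 35.0801 / 0.05237 ≈ 669.8283 mm.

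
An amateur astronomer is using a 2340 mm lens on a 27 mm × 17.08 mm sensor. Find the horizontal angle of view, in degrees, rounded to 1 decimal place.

Angle of view α = 2·arctan(w/2f) with w = 27 mm and f = 2340 mm.
w/2f = 0.00577; arctan(0.00577) ≈ 0.3305°, so α ≈ 0.6611°.

0.7°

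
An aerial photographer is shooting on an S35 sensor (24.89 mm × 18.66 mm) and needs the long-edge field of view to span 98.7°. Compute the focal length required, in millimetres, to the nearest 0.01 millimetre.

10.69 mm

From α = 2·arctan(w/2f) we get f = w / (2·tan(α/2)).
With w = 24.89 mm and α/2 = 49.35°, tan(α/2) ≈ 1.16466, so f ≈ 24.89 / 2.32932 ≈ 10.6855 mm.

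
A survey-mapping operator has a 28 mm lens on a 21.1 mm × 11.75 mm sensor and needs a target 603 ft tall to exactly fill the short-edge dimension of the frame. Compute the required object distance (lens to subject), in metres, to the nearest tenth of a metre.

438.0 m

W: 603 ft × 304.8 mm/ft = 183794.39 mm.
Magnification m = h/W = dᵢ/dₒ; combined with 1/f = 1/dₒ + 1/dᵢ this gives dₒ = f·(1 + W/h).
dₒ = 28 mm × (1 + 183794/11.75) = 28 × 15643.0761 ≈ 438006.131 mm = 438.006 m.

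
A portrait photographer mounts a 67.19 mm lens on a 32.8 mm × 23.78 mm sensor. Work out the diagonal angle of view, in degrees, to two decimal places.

33.55°

Sensor diagonal = √(32.8² + 23.78²) = √1641.3284 ≈ 40.5133 mm.
Angle of view α = 2·arctan(d/2f) with d = 40.5133 mm and f = 67.19 mm.
d/2f = 0.30148; arctan(0.30148) ≈ 16.7772°, so α ≈ 33.5544°.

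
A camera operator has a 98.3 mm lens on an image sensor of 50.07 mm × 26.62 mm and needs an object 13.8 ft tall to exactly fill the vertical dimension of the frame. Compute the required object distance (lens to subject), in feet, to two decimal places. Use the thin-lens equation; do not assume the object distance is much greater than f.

51.28 ft

W: 13.8 ft × 304.8 mm/ft = 4206.24 mm.
Magnification m = h/W = dᵢ/dₒ; combined with 1/f = 1/dₒ + 1/dᵢ this gives dₒ = f·(1 + W/h).
dₒ = 98.3 mm × (1 + 4206.24/26.62) = 98.3 × 159.0105 ≈ 15630.733 mm = 15630.733/304.8 ft = 51.2819 ft.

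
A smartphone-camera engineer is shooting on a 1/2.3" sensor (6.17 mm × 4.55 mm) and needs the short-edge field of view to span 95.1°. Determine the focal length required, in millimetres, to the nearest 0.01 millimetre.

From α = 2·arctan(h/2f) we get f = h / (2·tan(α/2)).
With h = 4.55 mm and α/2 = 47.55°, tan(α/2) ≈ 1.09322, so f ≈ 4.55 / 2.18644 ≈ 2.0810 mm.

2.08 mm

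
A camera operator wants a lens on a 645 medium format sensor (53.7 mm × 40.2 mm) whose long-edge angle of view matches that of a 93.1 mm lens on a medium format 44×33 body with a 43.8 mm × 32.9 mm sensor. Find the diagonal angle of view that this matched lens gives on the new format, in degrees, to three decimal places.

32.750°

Equal long-edge AOV ⇒ f₂ = f₁ · 53.7/43.8 = 93.1 × 1.22603 ≈ 114.1432 mm.
Sensor diagonal = √(53.7² + 40.2²) = √4499.7300 ≈ 67.0800 mm.
Diagonal AOV on the new format = 2·arctan(67.0800 / (2 × 114.1432)) = 2·arctan(0.29384) ≈ 32.7500°.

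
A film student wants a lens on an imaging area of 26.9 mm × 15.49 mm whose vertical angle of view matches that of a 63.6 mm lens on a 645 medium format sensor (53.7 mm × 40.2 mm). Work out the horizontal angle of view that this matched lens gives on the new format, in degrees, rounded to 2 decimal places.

57.52°

Equal vertical AOV ⇒ f₂ = f₁ · 15.49/40.2 = 63.6 × 0.38532 ≈ 24.5066 mm.
Horizontal AOV on the new format = 2·arctan(26.9 / (2 × 24.5066)) = 2·arctan(0.54883) ≈ 57.5188°.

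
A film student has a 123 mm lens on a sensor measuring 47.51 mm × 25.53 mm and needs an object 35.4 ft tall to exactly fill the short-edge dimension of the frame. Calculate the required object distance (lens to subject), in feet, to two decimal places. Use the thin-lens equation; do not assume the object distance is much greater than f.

W: 35.4 ft × 304.8 mm/ft = 10789.92 mm.
Magnification m = h/W = dᵢ/dₒ; combined with 1/f = 1/dₒ + 1/dᵢ this gives dₒ = f·(1 + W/h).
dₒ = 123 mm × (1 + 10789.9/25.53) = 123 × 423.6369 ≈ 52107.337 mm = 52107.337/304.8 ft = 170.956 ft.

170.96 ft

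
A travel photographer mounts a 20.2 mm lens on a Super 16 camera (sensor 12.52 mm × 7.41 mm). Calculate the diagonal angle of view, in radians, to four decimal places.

Sensor diagonal = √(12.52² + 7.41²) = √211.6585 ≈ 14.5485 mm.
Angle of view α = 2·arctan(d/2f) with d = 14.5485 mm and f = 20.2 mm.
d/2f = 0.36011; arctan(0.36011) ≈ 0.3457 rad, so α ≈ 0.6913 rad.

0.6913 rad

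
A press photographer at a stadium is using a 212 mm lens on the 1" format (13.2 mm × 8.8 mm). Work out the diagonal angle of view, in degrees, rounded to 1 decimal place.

Sensor diagonal = √(13.2² + 8.8²) = √251.6800 ≈ 15.8644 mm.
Angle of view α = 2·arctan(d/2f) with d = 15.8644 mm and f = 212 mm.
d/2f = 0.03742; arctan(0.03742) ≈ 2.1428°, so α ≈ 4.2856°.

4.3°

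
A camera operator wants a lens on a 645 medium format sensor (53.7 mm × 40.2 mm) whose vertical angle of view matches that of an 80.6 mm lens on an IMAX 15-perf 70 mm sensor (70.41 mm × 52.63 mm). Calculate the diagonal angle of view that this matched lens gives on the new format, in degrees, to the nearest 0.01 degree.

57.16°

Equal vertical AOV ⇒ f₂ = f₁ · 40.2/52.63 = 80.6 × 0.76382 ≈ 61.5641 mm.
Sensor diagonal = √(53.7² + 40.2²) = √4499.7300 ≈ 67.0800 mm.
Diagonal AOV on the new format = 2·arctan(67.0800 / (2 × 61.5641)) = 2·arctan(0.54480) ≈ 57.1629°.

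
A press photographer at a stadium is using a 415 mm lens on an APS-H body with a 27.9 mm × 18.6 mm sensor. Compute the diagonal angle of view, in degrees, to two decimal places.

4.63°

Sensor diagonal = √(27.9² + 18.6²) = √1124.3700 ≈ 33.5316 mm.
Angle of view α = 2·arctan(d/2f) with d = 33.5316 mm and f = 415 mm.
d/2f = 0.04040; arctan(0.04040) ≈ 2.3135°, so α ≈ 4.6269°.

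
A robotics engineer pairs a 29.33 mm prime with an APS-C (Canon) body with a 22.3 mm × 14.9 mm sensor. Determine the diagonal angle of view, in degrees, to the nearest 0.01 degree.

Sensor diagonal = √(22.3² + 14.9²) = √719.3000 ≈ 26.8198 mm.
Angle of view α = 2·arctan(d/2f) with d = 26.8198 mm and f = 29.33 mm.
d/2f = 0.45721; arctan(0.45721) ≈ 24.5702°, so α ≈ 49.1404°.

49.14°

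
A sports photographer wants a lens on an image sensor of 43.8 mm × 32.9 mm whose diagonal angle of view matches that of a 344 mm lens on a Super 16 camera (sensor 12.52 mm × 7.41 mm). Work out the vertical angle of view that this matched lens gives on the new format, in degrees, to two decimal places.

Sensor diagonal = √(12.52² + 7.41²) = √211.6585 ≈ 14.5485 mm.
Sensor diagonal = √(43.8² + 32.9²) = √3000.8500 ≈ 54.7800 mm.
Equal diagonal AOV ⇒ f₂ = f₁ · 54.7800/14.5485 = 344 × 3.76534 ≈ 1295.2772 mm.
Vertical AOV on the new format = 2·arctan(32.9 / (2 × 1295.2772)) = 2·arctan(0.01270) ≈ 1.4552°.

1.46°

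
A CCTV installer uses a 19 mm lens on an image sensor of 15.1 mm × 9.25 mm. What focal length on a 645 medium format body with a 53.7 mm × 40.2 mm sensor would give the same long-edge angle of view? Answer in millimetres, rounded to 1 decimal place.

Equal angle of view means equal width/f ratio, so f₂ = f₁ · (width₂/width₁) = 19 × 53.7/15.1.
f₂ = 19 × 3.55629 ≈ 67.570 mm.

67.6 mm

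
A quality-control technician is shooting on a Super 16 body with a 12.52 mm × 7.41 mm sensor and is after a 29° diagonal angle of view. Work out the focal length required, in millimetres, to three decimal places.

28.127 mm

Sensor diagonal = √(12.52² + 7.41²) = √211.6585 ≈ 14.5485 mm.
From α = 2·arctan(d/2f) we get f = d / (2·tan(α/2)).
With d = 14.5485 mm and α/2 = 14.5°, tan(α/2) ≈ 0.25862, so f ≈ 14.5485 / 0.51724 ≈ 28.1274 mm.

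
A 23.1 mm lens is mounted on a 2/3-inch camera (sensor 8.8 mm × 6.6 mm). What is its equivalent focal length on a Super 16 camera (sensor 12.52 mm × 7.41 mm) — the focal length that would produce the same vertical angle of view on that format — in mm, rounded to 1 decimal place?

25.9 mm

Equal angle of view means equal height/f ratio, so f₂ = f₁ · (height₂/height₁) = 23.1 × 7.41/6.6.
f₂ = 23.1 × 1.12273 ≈ 25.935 mm.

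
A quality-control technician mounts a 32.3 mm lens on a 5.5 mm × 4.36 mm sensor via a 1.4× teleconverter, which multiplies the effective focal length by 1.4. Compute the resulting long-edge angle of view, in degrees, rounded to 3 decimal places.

Effective focal length f = 32.3 × 1.4 = 45.22 mm.
α = 2·arctan(5.5 / (2 × 45.22)) = 2·arctan(0.06081) ≈ 6.9602°.

6.960°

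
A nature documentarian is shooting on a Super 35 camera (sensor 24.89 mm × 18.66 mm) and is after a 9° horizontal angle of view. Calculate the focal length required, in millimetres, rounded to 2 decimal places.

From α = 2·arctan(w/2f) we get f = w / (2·tan(α/2)).
With w = 24.89 mm and α/2 = 4.5°, tan(α/2) ≈ 0.07870, so f ≈ 24.89 / 0.15740 ≈ 158.1287 mm.

158.13 mm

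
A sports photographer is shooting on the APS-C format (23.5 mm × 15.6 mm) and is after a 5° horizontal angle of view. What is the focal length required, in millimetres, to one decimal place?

From α = 2·arctan(w/2f) we get f = w / (2·tan(α/2)).
With w = 23.5 mm and α/2 = 2.5°, tan(α/2) ≈ 0.04366, so f ≈ 23.5 / 0.08732 ≈ 269.1192 mm.

269.1 mm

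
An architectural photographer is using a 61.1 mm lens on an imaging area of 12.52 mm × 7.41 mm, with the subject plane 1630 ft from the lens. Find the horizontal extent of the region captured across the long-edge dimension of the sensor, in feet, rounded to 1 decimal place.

334.0 ft

dₒ: 1630 ft × 304.8 mm/ft = 496823.98 mm.
Similar triangles through the lens centre give W/dₒ = w/dᵢ; with 1/f = 1/dₒ + 1/dᵢ this gives W = w·(dₒ − f)/f.
W = 12.52 mm × (496824 − 61.1) / 61.1 = 12.52 × 8130.3254 ≈ 101791.674 mm = 101791.674/304.8 ft = 333.962 ft.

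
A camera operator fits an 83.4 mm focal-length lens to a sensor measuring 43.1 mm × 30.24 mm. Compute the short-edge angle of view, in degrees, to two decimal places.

20.55°

Angle of view α = 2·arctan(h/2f) with h = 30.24 mm and f = 83.4 mm.
h/2f = 0.18129; arctan(0.18129) ≈ 10.2758°, so α ≈ 20.5516°.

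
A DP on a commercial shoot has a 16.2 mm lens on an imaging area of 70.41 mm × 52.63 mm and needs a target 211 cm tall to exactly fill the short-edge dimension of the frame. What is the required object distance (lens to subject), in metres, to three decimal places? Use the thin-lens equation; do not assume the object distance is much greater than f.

W: 211 cm = 2110 mm.
Magnification m = h/W = dᵢ/dₒ; combined with 1/f = 1/dₒ + 1/dᵢ this gives dₒ = f·(1 + W/h).
dₒ = 16.2 mm × (1 + 2110/52.63) = 16.2 × 41.0912 ≈ 665.677 mm = 0.665677 m.

0.666 m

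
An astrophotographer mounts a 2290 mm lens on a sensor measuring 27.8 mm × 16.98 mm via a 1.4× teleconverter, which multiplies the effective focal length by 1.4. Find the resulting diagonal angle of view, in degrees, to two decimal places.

Effective focal length f = 2290 × 1.4 = 3206 mm.
Sensor diagonal = √(27.8² + 16.98²) = √1061.1604 ≈ 32.5755 mm.
α = 2·arctan(32.575 / (2 × 3206)) = 2·arctan(0.00508) ≈ 0.5822°.

0.58°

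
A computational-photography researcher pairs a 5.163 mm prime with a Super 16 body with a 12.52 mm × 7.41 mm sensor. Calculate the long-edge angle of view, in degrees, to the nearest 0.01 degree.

Angle of view α = 2·arctan(w/2f) with w = 12.52 mm and f = 5.163 mm.
w/2f = 1.21247; arctan(1.21247) ≈ 50.4855°, so α ≈ 100.9711°.

100.97°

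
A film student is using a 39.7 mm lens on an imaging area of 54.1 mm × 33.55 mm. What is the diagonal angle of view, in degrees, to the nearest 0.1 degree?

77.4°

Sensor diagonal = √(54.1² + 33.55²) = √4052.4125 ≈ 63.6586 mm.
Angle of view α = 2·arctan(d/2f) with d = 63.6586 mm and f = 39.7 mm.
d/2f = 0.80175; arctan(0.80175) ≈ 38.7207°, so α ≈ 77.4414°.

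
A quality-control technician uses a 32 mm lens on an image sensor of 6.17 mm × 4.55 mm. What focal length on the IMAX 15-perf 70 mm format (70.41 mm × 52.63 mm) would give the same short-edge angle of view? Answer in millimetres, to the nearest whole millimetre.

370 mm

Equal angle of view means equal height/f ratio, so f₂ = f₁ · (height₂/height₁) = 32 × 52.63/4.55.
f₂ = 32 × 11.56703 ≈ 370.145 mm.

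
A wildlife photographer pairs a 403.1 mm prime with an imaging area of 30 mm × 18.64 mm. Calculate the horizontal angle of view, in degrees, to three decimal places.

4.262°

Angle of view α = 2·arctan(w/2f) with w = 30 mm and f = 403.1 mm.
w/2f = 0.03721; arctan(0.03721) ≈ 2.1311°, so α ≈ 4.2622°.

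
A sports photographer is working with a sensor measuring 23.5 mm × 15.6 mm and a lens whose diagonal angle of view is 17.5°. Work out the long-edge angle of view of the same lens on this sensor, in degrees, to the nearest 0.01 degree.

14.61°

Sensor diagonal = √(23.5² + 15.6²) = √795.6100 ≈ 28.2066 mm.
From the diagonal AOV: f = 28.2066 / (2·tan(8.75°)) = 28.2066 / 0.30783 ≈ 91.6305 mm.
Long-edge AOV = 2·arctan(23.5 / (2 × 91.6305)) = 2·arctan(0.12823) ≈ 14.6146°.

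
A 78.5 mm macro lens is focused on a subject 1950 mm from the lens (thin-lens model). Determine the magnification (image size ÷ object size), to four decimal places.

Thin lens: 1/f = 1/dₒ + 1/dᵢ → 1/dᵢ = 1/78.5 − 1/1950 = 0.0122260 mm⁻¹, so dᵢ ≈ 81.7927 mm.
Magnification m = dᵢ/dₒ = 81.7927/1950 ≈ 0.04194.

0.0419×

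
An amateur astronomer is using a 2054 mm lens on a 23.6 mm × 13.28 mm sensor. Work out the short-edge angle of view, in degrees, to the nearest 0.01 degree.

0.37°

Angle of view α = 2·arctan(h/2f) with h = 13.28 mm and f = 2054 mm.
h/2f = 0.00323; arctan(0.00323) ≈ 0.1852°, so α ≈ 0.3704°.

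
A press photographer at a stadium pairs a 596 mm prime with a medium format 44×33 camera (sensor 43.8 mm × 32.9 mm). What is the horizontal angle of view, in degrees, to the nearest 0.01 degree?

Angle of view α = 2·arctan(w/2f) with w = 43.8 mm and f = 596 mm.
w/2f = 0.03674; arctan(0.03674) ≈ 2.1044°, so α ≈ 4.2088°.

4.21°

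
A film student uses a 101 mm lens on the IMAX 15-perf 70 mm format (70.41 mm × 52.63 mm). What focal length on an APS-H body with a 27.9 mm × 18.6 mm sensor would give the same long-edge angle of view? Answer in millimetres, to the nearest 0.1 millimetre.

Equal angle of view means equal width/f ratio, so f₂ = f₁ · (width₂/width₁) = 101 × 27.9/70.41.
f₂ = 101 × 0.39625 ≈ 40.021 mm.

40.0 mm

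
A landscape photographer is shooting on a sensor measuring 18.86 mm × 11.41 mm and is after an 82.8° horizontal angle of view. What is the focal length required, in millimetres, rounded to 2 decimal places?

From α = 2·arctan(w/2f) we get f = w / (2·tan(α/2)).
With w = 18.86 mm and α/2 = 41.4°, tan(α/2) ≈ 0.88162, so f ≈ 18.86 / 1.76324 ≈ 10.6962 mm.

10.70 mm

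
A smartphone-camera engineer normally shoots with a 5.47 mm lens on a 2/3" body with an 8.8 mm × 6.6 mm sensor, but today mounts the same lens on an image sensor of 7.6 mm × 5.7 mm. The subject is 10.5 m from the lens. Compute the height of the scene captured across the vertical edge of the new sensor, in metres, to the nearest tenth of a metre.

10.9 m

The focal length stays 5.47 mm; the relevant sensor dimension is now h = 5.7 mm. Object distance dₒ = 10.5 m = 10500 mm.
Thin-lens field height W = h·(dₒ − f)/f = 5.7 × (10500 − 5.47)/5.47 ≈ 10935.799 mm = 10.9358 m.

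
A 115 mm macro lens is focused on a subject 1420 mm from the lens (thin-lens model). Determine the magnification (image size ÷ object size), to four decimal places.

Thin lens: 1/f = 1/dₒ + 1/dᵢ → 1/dᵢ = 1/115 − 1/1420 = 0.0079914 mm⁻¹, so dᵢ ≈ 125.1341 mm.
Magnification m = dᵢ/dₒ = 125.1341/1420 ≈ 0.08812.

0.0881×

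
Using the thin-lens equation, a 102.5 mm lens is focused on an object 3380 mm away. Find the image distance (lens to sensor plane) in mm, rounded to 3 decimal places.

1/dᵢ = 1/f − 1/dₒ = 1/102.5 − 1/3380 = 0.0094602 mm⁻¹.
dᵢ = 1/0.0094602 ≈ 105.7056 mm.

105.706 mm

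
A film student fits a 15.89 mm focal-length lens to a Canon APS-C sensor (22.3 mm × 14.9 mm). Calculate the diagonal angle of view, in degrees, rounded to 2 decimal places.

Sensor diagonal = √(22.3² + 14.9²) = √719.3000 ≈ 26.8198 mm.
Angle of view α = 2·arctan(d/2f) with d = 26.8198 mm and f = 15.89 mm.
d/2f = 0.84392; arctan(0.84392) ≈ 40.1617°, so α ≈ 80.3234°.

80.32°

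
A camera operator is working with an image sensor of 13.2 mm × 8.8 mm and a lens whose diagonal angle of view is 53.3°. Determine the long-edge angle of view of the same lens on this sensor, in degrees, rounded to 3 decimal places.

45.328°

Sensor diagonal = √(13.2² + 8.8²) = √251.6800 ≈ 15.8644 mm.
From the diagonal AOV: f = 15.8644 / (2·tan(26.65°)) = 15.8644 / 1.00371 ≈ 15.8058 mm.
Long-edge AOV = 2·arctan(13.2 / (2 × 15.8058)) = 2·arctan(0.41757) ≈ 45.3277°.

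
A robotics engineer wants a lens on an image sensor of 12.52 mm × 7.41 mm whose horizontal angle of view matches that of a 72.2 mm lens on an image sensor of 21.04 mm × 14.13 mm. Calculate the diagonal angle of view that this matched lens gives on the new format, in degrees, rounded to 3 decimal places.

Equal horizontal AOV ⇒ f₂ = f₁ · 12.52/21.04 = 72.2 × 0.59506 ≈ 42.9631 mm.
Sensor diagonal = √(12.52² + 7.41²) = √211.6585 ≈ 14.5485 mm.
Diagonal AOV on the new format = 2·arctan(14.5485 / (2 × 42.9631)) = 2·arctan(0.16931) ≈ 19.2196°.

19.220°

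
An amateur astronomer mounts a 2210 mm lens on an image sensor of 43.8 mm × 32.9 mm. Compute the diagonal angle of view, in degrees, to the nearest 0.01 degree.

Sensor diagonal = √(43.8² + 32.9²) = √3000.8500 ≈ 54.7800 mm.
Angle of view α = 2·arctan(d/2f) with d = 54.7800 mm and f = 2210 mm.
d/2f = 0.01239; arctan(0.01239) ≈ 0.7101°, so α ≈ 1.4201°.

1.42°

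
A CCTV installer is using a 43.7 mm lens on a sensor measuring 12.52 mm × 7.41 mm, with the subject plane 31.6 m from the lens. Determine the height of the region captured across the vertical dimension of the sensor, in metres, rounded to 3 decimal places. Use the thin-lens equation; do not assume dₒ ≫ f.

5.351 m

dₒ: 31.6 m = 31600 mm.
Similar triangles through the lens centre give W/dₒ = h/dᵢ; with 1/f = 1/dₒ + 1/dᵢ this gives W = h·(dₒ − f)/f.
W = 7.41 mm × (31600 − 43.7) / 43.7 = 7.41 × 722.1121 ≈ 5350.851 mm = 5.35085 m.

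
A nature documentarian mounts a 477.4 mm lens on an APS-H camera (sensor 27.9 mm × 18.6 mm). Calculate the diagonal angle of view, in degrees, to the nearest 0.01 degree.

Sensor diagonal = √(27.9² + 18.6²) = √1124.3700 ≈ 33.5316 mm.
Angle of view α = 2·arctan(d/2f) with d = 33.5316 mm and f = 477.4 mm.
d/2f = 0.03512; arctan(0.03512) ≈ 2.0113°, so α ≈ 4.0227°.

4.02°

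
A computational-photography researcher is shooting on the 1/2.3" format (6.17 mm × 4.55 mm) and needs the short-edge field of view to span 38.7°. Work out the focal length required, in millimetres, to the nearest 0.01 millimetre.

6.48 mm

From α = 2·arctan(h/2f) we get f = h / (2·tan(α/2)).
With h = 4.55 mm and α/2 = 19.35°, tan(α/2) ≈ 0.35118, so f ≈ 4.55 / 0.70235 ≈ 6.4783 mm.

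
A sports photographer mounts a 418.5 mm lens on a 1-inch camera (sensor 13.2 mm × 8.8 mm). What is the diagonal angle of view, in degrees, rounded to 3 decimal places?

2.172°

Sensor diagonal = √(13.2² + 8.8²) = √251.6800 ≈ 15.8644 mm.
Angle of view α = 2·arctan(d/2f) with d = 15.8644 mm and f = 418.5 mm.
d/2f = 0.01895; arctan(0.01895) ≈ 1.0858°, so α ≈ 2.1717°.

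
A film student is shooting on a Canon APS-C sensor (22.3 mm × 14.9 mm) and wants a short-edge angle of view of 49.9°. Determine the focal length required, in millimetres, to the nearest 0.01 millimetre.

16.01 mm

From α = 2·arctan(h/2f) we get f = h / (2·tan(α/2)).
With h = 14.9 mm and α/2 = 24.95°, tan(α/2) ≈ 0.46525, so f ≈ 14.9 / 0.93049 ≈ 16.0130 mm.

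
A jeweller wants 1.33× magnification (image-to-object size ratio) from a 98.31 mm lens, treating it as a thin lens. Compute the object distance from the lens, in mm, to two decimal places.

172.23 mm

With m = dᵢ/dₒ and 1/f = 1/dₒ + 1/dᵢ, substituting dᵢ = m·dₒ gives 1/f = (1 + 1/m)/dₒ, hence dₒ = f·(1 + 1/m).
dₒ = 98.31 × (1 + 1/1.33) = 98.31 × 1.75188 ≈ 172.227 mm.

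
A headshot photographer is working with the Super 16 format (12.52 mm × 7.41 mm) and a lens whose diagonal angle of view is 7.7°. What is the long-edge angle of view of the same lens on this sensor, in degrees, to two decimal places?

6.63°

Sensor diagonal = √(12.52² + 7.41²) = √211.6585 ≈ 14.5485 mm.
From the diagonal AOV: f = 14.5485 / (2·tan(3.85°)) = 14.5485 / 0.13459 ≈ 108.0925 mm.
Long-edge AOV = 2·arctan(12.52 / (2 × 108.0925)) = 2·arctan(0.05791) ≈ 6.6290°.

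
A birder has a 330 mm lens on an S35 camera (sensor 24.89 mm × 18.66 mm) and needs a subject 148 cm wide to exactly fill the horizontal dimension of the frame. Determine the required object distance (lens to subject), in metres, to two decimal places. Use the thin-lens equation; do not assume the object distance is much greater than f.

19.95 m

W: 148 cm = 1480 mm.
Magnification m = w/W = dᵢ/dₒ; combined with 1/f = 1/dₒ + 1/dᵢ this gives dₒ = f·(1 + W/w).
dₒ = 330 mm × (1 + 1480/24.89) = 330 × 60.4616 ≈ 19952.338 mm = 19.9523 m.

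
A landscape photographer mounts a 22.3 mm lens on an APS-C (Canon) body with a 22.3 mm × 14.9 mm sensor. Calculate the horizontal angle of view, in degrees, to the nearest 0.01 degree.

53.13°

Angle of view α = 2·arctan(w/2f) with w = 22.3 mm and f = 22.3 mm.
w/2f = 0.50000; arctan(0.50000) ≈ 26.5651°, so α ≈ 53.1301°.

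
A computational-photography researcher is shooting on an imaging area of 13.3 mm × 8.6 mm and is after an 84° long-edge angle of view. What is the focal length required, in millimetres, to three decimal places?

7.386 mm

From α = 2·arctan(w/2f) we get f = w / (2·tan(α/2)).
With w = 13.3 mm and α/2 = 42°, tan(α/2) ≈ 0.90040, so f ≈ 13.3 / 1.80081 ≈ 7.3856 mm.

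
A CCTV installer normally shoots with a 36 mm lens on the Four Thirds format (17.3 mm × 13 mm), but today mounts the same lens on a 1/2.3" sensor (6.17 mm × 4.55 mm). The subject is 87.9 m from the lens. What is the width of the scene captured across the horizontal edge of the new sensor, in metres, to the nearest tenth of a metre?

15.1 m

The focal length stays 36 mm; the relevant sensor dimension is now w = 6.17 mm. Object distance dₒ = 87.9 m = 87900 mm.
Thin-lens field width W = w·(dₒ − f)/f = 6.17 × (87900 − 36)/36 ≈ 15058.913 mm = 15.0589 m.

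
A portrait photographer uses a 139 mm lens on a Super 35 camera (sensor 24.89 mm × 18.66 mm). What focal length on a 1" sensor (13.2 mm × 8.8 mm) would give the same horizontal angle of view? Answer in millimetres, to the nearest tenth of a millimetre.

73.7 mm

Equal angle of view means equal width/f ratio, so f₂ = f₁ · (width₂/width₁) = 139 × 13.2/24.89.
f₂ = 139 × 0.53033 ≈ 73.716 mm.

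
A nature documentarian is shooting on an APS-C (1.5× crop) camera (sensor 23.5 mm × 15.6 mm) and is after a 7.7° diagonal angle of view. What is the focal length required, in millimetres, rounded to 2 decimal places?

Sensor diagonal = √(23.5² + 15.6²) = √795.6100 ≈ 28.2066 mm.
From α = 2·arctan(d/2f) we get f = d / (2·tan(α/2)).
With d = 28.2066 mm and α/2 = 3.85°, tan(α/2) ≈ 0.06730, so f ≈ 28.2066 / 0.13459 ≈ 209.5693 mm.

209.57 mm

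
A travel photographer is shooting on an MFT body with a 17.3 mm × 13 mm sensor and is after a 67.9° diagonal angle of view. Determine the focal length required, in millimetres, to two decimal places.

Sensor diagonal = √(17.3² + 13²) = √468.2900 ≈ 21.6400 mm.
From α = 2·arctan(d/2f) we get f = d / (2·tan(α/2)).
With d = 21.6400 mm and α/2 = 33.95°, tan(α/2) ≈ 0.67324, so f ≈ 21.6400 / 1.34648 ≈ 16.0716 mm.

16.07 mm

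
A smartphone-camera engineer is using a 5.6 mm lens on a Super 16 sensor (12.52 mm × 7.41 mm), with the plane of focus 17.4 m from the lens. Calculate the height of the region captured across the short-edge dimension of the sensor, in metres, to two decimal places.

23.02 m

dₒ: 17.4 m = 17400 mm.
Similar triangles through the lens centre give W/dₒ = h/dᵢ; with 1/f = 1/dₒ + 1/dᵢ this gives W = h·(dₒ − f)/f.
W = 7.41 mm × (17400 − 5.6) / 5.6 = 7.41 × 3106.1429 ≈ 23016.519 mm = 23.0165 m.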